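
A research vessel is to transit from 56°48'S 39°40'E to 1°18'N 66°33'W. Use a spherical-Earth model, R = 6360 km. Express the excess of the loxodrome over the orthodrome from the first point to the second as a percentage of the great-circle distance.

5.0%

Great circle: σ = 1.7435 rad → d_gc = Rσ = 11088.8 km
Rhumb: Δφ = +1.0140, Δλ = -1.8538, Δψ = +1.2330, q = Δφ/Δψ = 0.8224 → d_rh = R√(Δφ²+q²Δλ²) = 11645.6 km
Excess = (11645.6 − 11088.8) / 11088.8 = 556.8 / 11088.8 = 5.02% ≈ 5.0%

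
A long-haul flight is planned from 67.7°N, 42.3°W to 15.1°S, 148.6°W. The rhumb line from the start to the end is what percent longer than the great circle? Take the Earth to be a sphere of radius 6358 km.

Great circle: σ = 1.9218 rad → d_gc = Rσ = 12218.8 km
Rhumb: Δφ = -1.4451, Δλ = -1.8553, Δψ = -1.8907, q = Δφ/Δψ = 0.7643 → d_rh = R√(Δφ²+q²Δλ²) = 12872.9 km
Excess = (12872.9 − 12218.8) / 12218.8 = 654.1 / 12218.8 = 5.353% ≈ 5.4%

5.4%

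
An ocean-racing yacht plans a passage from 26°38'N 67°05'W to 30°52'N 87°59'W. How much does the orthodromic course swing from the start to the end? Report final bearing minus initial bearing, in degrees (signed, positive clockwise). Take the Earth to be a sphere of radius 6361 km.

-10.1°

Initial bearing θ₁ = atan2(sin Δλ cos φ₂, cos φ₁ sin φ₂ − sin φ₁ cos φ₂ cos Δλ) = 287.94°
Final bearing θ₂ = (initial bearing from the destination back to the start) + 180° = 277.79°
Δθ = θ₂ − θ₁ = -10.1°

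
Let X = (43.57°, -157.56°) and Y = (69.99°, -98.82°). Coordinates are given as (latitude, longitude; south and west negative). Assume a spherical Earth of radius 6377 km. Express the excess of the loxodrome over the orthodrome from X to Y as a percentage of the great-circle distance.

3.2%

Great circle: σ = 0.6820 rad → d_gc = Rσ = 4349.4 km
Rhumb: Δφ = +0.4611, Δλ = +1.0252, Δψ = +0.8884, q = Δφ/Δψ = 0.5190 → d_rh = R√(Δφ²+q²Δλ²) = 4490.2 km
Excess = (4490.2 − 4349.4) / 4349.4 = 140.8 / 4349.4 = 3.24% ≈ 3.2%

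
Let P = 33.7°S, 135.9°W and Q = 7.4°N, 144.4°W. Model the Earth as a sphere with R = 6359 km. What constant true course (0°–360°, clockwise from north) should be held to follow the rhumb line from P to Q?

348.9°

Δψ = ln[tan(π/4+φ₂/2)/tan(π/4+φ₁/2)] = +0.7549
Δλ = -0.1484 rad (taken the short way round)
course = atan2(Δλ, Δψ) = 348.88°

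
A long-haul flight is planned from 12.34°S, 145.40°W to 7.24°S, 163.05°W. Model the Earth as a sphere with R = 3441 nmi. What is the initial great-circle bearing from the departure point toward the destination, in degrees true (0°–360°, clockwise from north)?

284.7°

θ = atan2( sin Δλ·cos φ₂ ,  cos φ₁ sin φ₂ − sin φ₁ cos φ₂ cos Δλ )
  = atan2(-0.3008, +0.0789) = 284.70°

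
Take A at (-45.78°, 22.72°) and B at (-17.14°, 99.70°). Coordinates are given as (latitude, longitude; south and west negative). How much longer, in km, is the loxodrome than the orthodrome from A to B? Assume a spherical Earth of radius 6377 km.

190 km

Great circle: cos σ = sin φ₁ sin φ₂ + cos φ₁ cos φ₂ cos Δλ,  σ = 1.2011 rad → d_gc = 7659.3 km
Rhumb line: Δψ = +0.5970, q = Δφ/Δψ = 0.8372, d_rh = R√(Δφ²+q²Δλ²) = 7849.6 km
Excess = 7849.6 − 7659.3 = 190.3 ≈ 190 km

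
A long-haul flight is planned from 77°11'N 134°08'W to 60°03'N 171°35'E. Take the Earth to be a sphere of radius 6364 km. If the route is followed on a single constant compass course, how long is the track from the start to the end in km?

Δψ = ln[tan(π/4+φ₂/2)/tan(π/4+φ₁/2)] = -0.8677;  Δφ = -0.2990 rad,  Δλ = -0.9474 rad
q = Δφ/Δψ = 0.3446
d = R·√(Δφ² + q²Δλ²) = 6364·0.44274 = 2818 km

2818 km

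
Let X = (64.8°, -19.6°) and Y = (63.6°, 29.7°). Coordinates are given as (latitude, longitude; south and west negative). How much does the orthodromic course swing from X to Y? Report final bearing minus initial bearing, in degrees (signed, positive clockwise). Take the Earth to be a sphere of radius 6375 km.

Initial bearing θ₁ = atan2(sin Δλ cos φ₂, cos φ₁ sin φ₂ − sin φ₁ cos φ₂ cos Δλ) = 70.55°
Final bearing θ₂ = (initial bearing from the destination back to the start) + 180° = 115.45°
Δθ = θ₂ − θ₁ = +44.9°

+44.9°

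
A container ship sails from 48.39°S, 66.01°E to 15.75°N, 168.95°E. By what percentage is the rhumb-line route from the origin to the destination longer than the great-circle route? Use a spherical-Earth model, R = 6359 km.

Great circle: σ = 1.9242 rad → d_gc = Rσ = 12235.8 km
Rhumb: Δφ = +1.1195, Δλ = +1.7966, Δψ = +1.2461, q = Δφ/Δψ = 0.8984 → d_rh = R√(Δφ²+q²Δλ²) = 12490.7 km
Excess = (12490.7 − 12235.8) / 12235.8 = 254.9 / 12235.8 = 2.08% ≈ 2.1%

2.1%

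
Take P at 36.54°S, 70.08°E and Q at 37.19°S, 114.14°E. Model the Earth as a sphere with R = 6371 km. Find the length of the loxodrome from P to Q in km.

3920 km

Δψ = ln[tan(π/4+φ₂/2)/tan(π/4+φ₁/2)] = -0.0142;  Δφ = -0.0113 rad,  Δλ = +0.7690 rad
q = Δφ/Δψ = 0.8000
d = R·√(Δφ² + q²Δλ²) = 6371·0.61533 = 3920 km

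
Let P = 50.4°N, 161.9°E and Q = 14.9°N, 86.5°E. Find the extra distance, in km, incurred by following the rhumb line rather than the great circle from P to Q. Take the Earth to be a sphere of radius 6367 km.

198 km

Great circle: cos σ = sin φ₁ sin φ₂ + cos φ₁ cos φ₂ cos Δλ,  σ = 1.2096 rad → d_gc = 7701.5 km
Rhumb line: Δψ = -0.7586, q = Δφ/Δψ = 0.8168, d_rh = R√(Δφ²+q²Δλ²) = 7899.5 km
Excess = 7899.5 − 7701.5 = 198.0 ≈ 198 km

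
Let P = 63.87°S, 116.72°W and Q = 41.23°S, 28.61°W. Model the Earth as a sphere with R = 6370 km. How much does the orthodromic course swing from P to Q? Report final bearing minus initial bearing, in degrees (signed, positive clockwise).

At departure: θ₁ = atan2(sin Δλ cos φ₂, cos φ₁ sin φ₂ − sin φ₁ cos φ₂ cos Δλ) = 109.62°
At arrival: θ₂ = atan2(sin Δλ cos φ₁, −cos φ₂ sin φ₁ + sin φ₂ cos φ₁ cos Δλ) = 33.48°
Δθ = θ₂ − θ₁ = -76.1°

-76.1°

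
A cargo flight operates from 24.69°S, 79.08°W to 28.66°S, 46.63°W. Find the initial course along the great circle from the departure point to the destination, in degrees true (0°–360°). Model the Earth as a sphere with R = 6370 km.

N = sin Δλ·cos φ₂ = +0.4708;  D = cos φ₁ sin φ₂ − sin φ₁ cos φ₂ cos Δλ = -0.1265
initial course = atan2(N, D) = 105.03°

105.0°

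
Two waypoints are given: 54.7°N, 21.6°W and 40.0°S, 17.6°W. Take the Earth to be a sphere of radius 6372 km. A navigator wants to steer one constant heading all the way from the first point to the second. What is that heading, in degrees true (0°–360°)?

Δψ = ln[tan(π/4+φ₂/2)/tan(π/4+φ₁/2)] = -1.9080
Δλ = +0.0698 rad (taken the short way round)
course = atan2(Δλ, Δψ) = 177.90°

177.9°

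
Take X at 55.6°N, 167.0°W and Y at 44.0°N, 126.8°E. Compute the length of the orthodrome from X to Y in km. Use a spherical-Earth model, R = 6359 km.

4718 km

cos σ = sin φ₁ sin φ₂ + cos φ₁ cos φ₂ cos Δλ
      = sin(55.60°)sin(44.00°) + cos(55.60°)cos(44.00°)cos(-66.20°) = 0.7372
σ = 42.509° → d = Rσ = 6359·0.74192 = 4718 km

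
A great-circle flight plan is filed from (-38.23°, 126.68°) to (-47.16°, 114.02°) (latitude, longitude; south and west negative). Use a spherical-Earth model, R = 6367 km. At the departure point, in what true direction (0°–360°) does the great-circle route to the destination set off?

222.0°

N = sin Δλ·cos φ₂ = -0.1490;  D = cos φ₁ sin φ₂ − sin φ₁ cos φ₂ cos Δλ = -0.1655
initial course = atan2(N, D) = 222.01°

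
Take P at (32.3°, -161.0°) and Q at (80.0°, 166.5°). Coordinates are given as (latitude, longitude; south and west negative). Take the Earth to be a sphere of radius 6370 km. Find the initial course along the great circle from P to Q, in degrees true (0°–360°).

352.9°

θ = atan2( sin Δλ·cos φ₂ ,  cos φ₁ sin φ₂ − sin φ₁ cos φ₂ cos Δλ )
  = atan2(-0.0933, +0.7542) = 352.95°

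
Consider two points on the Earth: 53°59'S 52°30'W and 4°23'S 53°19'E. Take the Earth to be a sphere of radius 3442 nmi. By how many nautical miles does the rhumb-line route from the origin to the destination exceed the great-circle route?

Great circle: cos σ = sin φ₁ sin φ₂ + cos φ₁ cos φ₂ cos Δλ,  σ = 1.6689 rad → d_gc = 5744.5 nmi
Rhumb line: Δψ = +1.0471, q = Δφ/Δψ = 0.8267, d_rh = R√(Δφ²+q²Δλ²) = 6041.4 nmi
Excess = 6041.4 − 5744.5 = 296.9 ≈ 297 nmi

297 nmi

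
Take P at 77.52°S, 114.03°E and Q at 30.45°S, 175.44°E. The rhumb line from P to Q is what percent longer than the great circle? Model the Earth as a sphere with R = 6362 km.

3.3%

Great circle: σ = 0.9472 rad → d_gc = Rσ = 6026.1 km
Rhumb: Δφ = +0.8215, Δλ = +1.0718, Δψ = +1.6549, q = Δφ/Δψ = 0.4964 → d_rh = R√(Δφ²+q²Δλ²) = 6227.0 km
Excess = (6227.0 − 6026.1) / 6026.1 = 200.9 / 6026.1 = 3.33% ≈ 3.3%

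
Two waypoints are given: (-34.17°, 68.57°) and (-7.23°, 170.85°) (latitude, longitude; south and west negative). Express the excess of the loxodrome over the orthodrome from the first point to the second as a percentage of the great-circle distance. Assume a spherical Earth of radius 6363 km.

2.4%

Great circle: σ = 1.6749 rad → d_gc = Rσ = 10657.2 km
Rhumb: Δφ = +0.4702, Δλ = +1.7851, Δψ = +0.5087, q = Δφ/Δψ = 0.9243 → d_rh = R√(Δφ²+q²Δλ²) = 10916.5 km
Excess = (10916.5 − 10657.2) / 10657.2 = 259.3 / 10657.2 = 2.43% ≈ 2.4%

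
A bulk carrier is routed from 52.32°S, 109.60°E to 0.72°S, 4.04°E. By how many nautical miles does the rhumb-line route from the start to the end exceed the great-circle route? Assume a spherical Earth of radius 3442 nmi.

Great circle: cos σ = sin φ₁ sin φ₂ + cos φ₁ cos φ₂ cos Δλ,  σ = 1.7254 rad → d_gc = 5938.9 nmi
Rhumb line: Δψ = +1.0627, q = Δφ/Δψ = 0.8475, d_rh = R√(Δφ²+q²Δλ²) = 6204.0 nmi
Excess = 6204.0 − 5938.9 = 265.1 ≈ 265 nmi

265 nmi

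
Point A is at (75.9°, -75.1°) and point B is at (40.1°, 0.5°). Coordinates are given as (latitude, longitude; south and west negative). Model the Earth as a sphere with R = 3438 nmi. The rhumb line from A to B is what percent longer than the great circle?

5.6%

Great circle: σ = 0.8352 rad → d_gc = Rσ = 2871.3 nmi
Rhumb: Δφ = -0.6248, Δλ = +1.3195, Δψ = -1.3249, q = Δφ/Δψ = 0.4716 → d_rh = R√(Δφ²+q²Δλ²) = 3031.7 nmi
Excess = (3031.7 − 2871.3) / 2871.3 = 160.4 / 2871.3 = 5.59% ≈ 5.6%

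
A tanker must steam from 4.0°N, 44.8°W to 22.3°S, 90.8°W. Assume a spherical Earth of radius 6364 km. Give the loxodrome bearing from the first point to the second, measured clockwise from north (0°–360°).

Meridional parts: M(φ₁)=+0.0699, M(φ₂)=-0.3994 → ΔM = -0.4693;  Δλ = -0.8029 rad
tan C = Δλ / ΔM = +1.7108 → C = 239.69°

239.7°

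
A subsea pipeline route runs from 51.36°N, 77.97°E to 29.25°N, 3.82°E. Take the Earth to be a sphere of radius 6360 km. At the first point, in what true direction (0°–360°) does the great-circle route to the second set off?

278.1°

N = sin Δλ·cos φ₂ = -0.8393;  D = cos φ₁ sin φ₂ − sin φ₁ cos φ₂ cos Δλ = +0.1190
initial course = atan2(N, D) = 278.07°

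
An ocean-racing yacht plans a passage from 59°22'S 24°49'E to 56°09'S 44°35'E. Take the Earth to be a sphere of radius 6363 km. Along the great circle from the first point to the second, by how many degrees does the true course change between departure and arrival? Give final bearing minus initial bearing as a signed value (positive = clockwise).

At departure: θ₁ = atan2(sin Δλ cos φ₂, cos φ₁ sin φ₂ − sin φ₁ cos φ₂ cos Δλ) = 81.58°
At arrival: θ₂ = atan2(sin Δλ cos φ₁, −cos φ₂ sin φ₁ + sin φ₂ cos φ₁ cos Δλ) = 64.81°
Δθ = θ₂ − θ₁ = -16.8°

-16.8°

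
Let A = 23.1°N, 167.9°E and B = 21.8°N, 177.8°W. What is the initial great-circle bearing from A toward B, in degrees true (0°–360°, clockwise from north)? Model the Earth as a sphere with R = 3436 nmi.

N = sin Δλ·cos φ₂ = +0.2293;  D = cos φ₁ sin φ₂ − sin φ₁ cos φ₂ cos Δλ = -0.0114
initial course = atan2(N, D) = 92.85°

92.8°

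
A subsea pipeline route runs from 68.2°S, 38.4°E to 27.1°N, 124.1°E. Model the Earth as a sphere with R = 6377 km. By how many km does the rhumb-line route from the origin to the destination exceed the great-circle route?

Great circle: cos σ = sin φ₁ sin φ₂ + cos φ₁ cos φ₂ cos Δλ,  σ = 1.9803 rad → d_gc = 12628.55 km
Rhumb line: Δψ = +2.1390, q = Δφ/Δψ = 0.7776, d_rh = R√(Δφ²+q²Δλ²) = 12942.96 km
Excess = 12942.96 − 12628.55 = 314.41 ≈ 314 km

314 km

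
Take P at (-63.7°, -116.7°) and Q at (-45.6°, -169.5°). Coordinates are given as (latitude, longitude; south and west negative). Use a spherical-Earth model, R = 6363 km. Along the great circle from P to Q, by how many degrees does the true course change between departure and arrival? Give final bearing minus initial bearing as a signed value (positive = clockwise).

At departure: θ₁ = atan2(sin Δλ cos φ₂, cos φ₁ sin φ₂ − sin φ₁ cos φ₂ cos Δλ) = 276.42°
At arrival: θ₂ = atan2(sin Δλ cos φ₁, −cos φ₂ sin φ₁ + sin φ₂ cos φ₁ cos Δλ) = 321.00°
Δθ = θ₂ − θ₁ = +44.6°

+44.6°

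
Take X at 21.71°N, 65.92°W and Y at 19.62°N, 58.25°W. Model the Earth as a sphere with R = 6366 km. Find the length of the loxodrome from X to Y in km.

Δψ = ln[tan(π/4+φ₂/2)/tan(π/4+φ₁/2)] = -0.0390;  Δφ = -0.0365 rad,  Δλ = +0.1339 rad
q = Δφ/Δψ = 0.9356
d = R·√(Δφ² + q²Δλ²) = 6366·0.13045 = 830 km

830 km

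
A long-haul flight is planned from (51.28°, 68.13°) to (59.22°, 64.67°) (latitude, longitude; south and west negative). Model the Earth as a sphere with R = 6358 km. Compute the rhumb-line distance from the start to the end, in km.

Δψ = ln[tan(π/4+φ₂/2)/tan(π/4+φ₁/2)] = +0.2441;  Δφ = +0.1386 rad,  Δλ = -0.0604 rad
q = Δφ/Δψ = 0.5676
d = R·√(Δφ² + q²Δλ²) = 6358·0.14276 = 908 km

908 km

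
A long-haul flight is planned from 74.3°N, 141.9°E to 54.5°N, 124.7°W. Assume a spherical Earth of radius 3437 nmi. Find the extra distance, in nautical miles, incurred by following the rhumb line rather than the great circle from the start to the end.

233 nmi

Great circle: cos σ = sin φ₁ sin φ₂ + cos φ₁ cos φ₂ cos Δλ,  σ = 0.6850 rad → d_gc = 2354.3 nmi
Rhumb line: Δψ = -0.8423, q = Δφ/Δψ = 0.4103, d_rh = R√(Δφ²+q²Δλ²) = 2587.4 nmi
Excess = 2587.4 − 2354.3 = 233.1 ≈ 233 nmi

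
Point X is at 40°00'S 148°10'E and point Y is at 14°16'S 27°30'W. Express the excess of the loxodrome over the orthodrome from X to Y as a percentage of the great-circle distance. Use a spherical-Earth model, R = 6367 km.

Great circle: σ = 2.1918 rad → d_gc = Rσ = 13955.5 km
Rhumb: Δφ = +0.4491, Δλ = -3.0660, Δψ = +0.5113, q = Δφ/Δψ = 0.8784 → d_rh = R√(Δφ²+q²Δλ²) = 17384.4 km
Excess = (17384.4 − 13955.5) / 13955.5 = 3428.9 / 13955.5 = 24.57% ≈ 24.6%

24.6%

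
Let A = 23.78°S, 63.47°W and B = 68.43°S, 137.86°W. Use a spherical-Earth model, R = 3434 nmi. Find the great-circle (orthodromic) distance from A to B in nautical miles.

cos σ = sin φ₁ sin φ₂ + cos φ₁ cos φ₂ cos Δλ
      = sin(-23.78°)sin(-68.43°) + cos(-23.78°)cos(-68.43°)cos(-74.39°) = 0.4655
σ = 62.256° → d = Rσ = 3434·1.08658 = 3731 nmi

3731 nmi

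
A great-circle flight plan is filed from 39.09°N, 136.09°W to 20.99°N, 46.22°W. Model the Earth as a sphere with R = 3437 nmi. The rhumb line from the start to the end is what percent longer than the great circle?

Great circle: σ = 1.3413 rad → d_gc = Rσ = 4610.0 nmi
Rhumb: Δφ = -0.3159, Δλ = +1.5685, Δψ = -0.3675, q = Δφ/Δψ = 0.8596 → d_rh = R√(Δφ²+q²Δλ²) = 4759.8 nmi
Excess = (4759.8 − 4610.0) / 4610.0 = 149.8 / 4610.0 = 3.249% ≈ 3.2%

3.2%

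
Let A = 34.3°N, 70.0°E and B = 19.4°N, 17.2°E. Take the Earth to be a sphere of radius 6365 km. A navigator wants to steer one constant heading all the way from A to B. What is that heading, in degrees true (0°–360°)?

252.4°

Meridional parts: M(φ₁)=+0.6380, M(φ₂)=+0.3453 → ΔM = -0.2927;  Δλ = -0.9215 rad
tan C = Δλ / ΔM = +3.1481 → C = 252.38°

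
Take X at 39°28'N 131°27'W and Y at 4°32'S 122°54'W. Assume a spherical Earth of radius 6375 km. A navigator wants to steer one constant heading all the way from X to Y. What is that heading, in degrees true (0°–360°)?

169.8°

Meridional parts: M(φ₁)=+0.7508, M(φ₂)=-0.0792 → ΔM = -0.8300;  Δλ = +0.1492 rad
tan C = Δλ / ΔM = -0.1798 → C = 169.81°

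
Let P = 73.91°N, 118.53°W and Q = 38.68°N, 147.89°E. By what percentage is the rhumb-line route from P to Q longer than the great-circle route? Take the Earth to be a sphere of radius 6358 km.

8.7%

Great circle: σ = 0.9435 rad → d_gc = Rσ = 5998.6 km
Rhumb: Δφ = -0.6149, Δλ = -1.6333, Δψ = -1.2235, q = Δφ/Δψ = 0.5026 → d_rh = R√(Δφ²+q²Δλ²) = 6520.8 km
Excess = (6520.8 − 5998.6) / 5998.6 = 522.2 / 5998.6 = 8.71% ≈ 8.7%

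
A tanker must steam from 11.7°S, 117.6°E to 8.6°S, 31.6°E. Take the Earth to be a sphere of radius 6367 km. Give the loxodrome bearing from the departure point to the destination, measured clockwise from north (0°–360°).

Δψ = ln[tan(π/4+φ₂/2)/tan(π/4+φ₁/2)] = +0.0550
Δλ = -1.5010 rad (taken the short way round)
course = atan2(Δλ, Δψ) = 272.10°

272.1°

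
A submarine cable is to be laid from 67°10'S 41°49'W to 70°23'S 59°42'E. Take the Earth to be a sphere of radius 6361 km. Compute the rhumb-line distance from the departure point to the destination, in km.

Δψ = ln[tan(π/4+φ₂/2)/tan(π/4+φ₁/2)] = -0.1554;  Δφ = -0.0561 rad,  Δλ = +1.7718 rad
q = Δφ/Δψ = 0.3614
d = R·√(Δφ² + q²Δλ²) = 6361·0.64270 = 4088 km

4088 km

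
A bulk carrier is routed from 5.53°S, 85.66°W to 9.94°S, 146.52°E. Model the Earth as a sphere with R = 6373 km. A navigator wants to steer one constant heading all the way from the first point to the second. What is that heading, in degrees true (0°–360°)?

268.0°

Meridional parts: M(φ₁)=-0.0967, M(φ₂)=-0.1744 → ΔM = -0.0777;  Δλ = -2.2309 rad
tan C = Δλ / ΔM = +28.7131 → C = 268.01°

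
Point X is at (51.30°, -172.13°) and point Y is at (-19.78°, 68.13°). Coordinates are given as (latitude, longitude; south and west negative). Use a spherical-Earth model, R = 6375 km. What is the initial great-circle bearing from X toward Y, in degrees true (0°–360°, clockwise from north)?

280.6°

θ = atan2( sin Δλ·cos φ₂ ,  cos φ₁ sin φ₂ − sin φ₁ cos φ₂ cos Δλ )
  = atan2(-0.8171, +0.1527) = 280.59°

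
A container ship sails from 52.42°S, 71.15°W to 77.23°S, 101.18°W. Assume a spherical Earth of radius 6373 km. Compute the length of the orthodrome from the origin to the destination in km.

cos σ = sin φ₁ sin φ₂ + cos φ₁ cos φ₂ cos Δλ
      = sin(-52.42°)sin(-77.23°) + cos(-52.42°)cos(-77.23°)cos(-30.03°) = 0.8896
σ = 27.176° → d = Rσ = 6373·0.47431 = 3023 km

3023 km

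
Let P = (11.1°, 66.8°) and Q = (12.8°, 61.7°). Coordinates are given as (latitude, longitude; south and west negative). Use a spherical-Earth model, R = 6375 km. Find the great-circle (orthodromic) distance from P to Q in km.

cos σ = sin φ₁ sin φ₂ + cos φ₁ cos φ₂ cos Δλ
      = sin(11.10°)sin(12.80°) + cos(11.10°)cos(12.80°)cos(-5.10°) = 0.9958
σ = 5.271° → d = Rσ = 6375·0.09199 = 586 km

586 km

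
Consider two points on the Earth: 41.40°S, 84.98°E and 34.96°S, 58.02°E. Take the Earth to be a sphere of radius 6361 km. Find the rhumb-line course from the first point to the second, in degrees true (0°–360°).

Δψ = ln[tan(π/4+φ₂/2)/tan(π/4+φ₁/2)] = +0.1432
Δλ = -0.4705 rad (taken the short way round)
course = atan2(Δλ, Δψ) = 286.92°

286.9°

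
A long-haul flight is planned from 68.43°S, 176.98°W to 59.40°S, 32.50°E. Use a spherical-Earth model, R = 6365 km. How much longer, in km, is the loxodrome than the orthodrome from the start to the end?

Great circle: cos σ = sin φ₁ sin φ₂ + cos φ₁ cos φ₂ cos Δλ,  σ = 0.8795 rad → d_gc = 5597.9 km
Rhumb line: Δψ = +0.3620, q = Δφ/Δψ = 0.4354, d_rh = R√(Δφ²+q²Δλ²) = 7349.5 km
Excess = 7349.5 − 5597.9 = 1751.6 ≈ 1752 km

1752 km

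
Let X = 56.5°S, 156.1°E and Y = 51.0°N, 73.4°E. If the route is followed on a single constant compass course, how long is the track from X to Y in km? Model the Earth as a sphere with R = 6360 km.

14198 km

Δψ = ln[tan(π/4+φ₂/2)/tan(π/4+φ₁/2)] = +2.2389;  Δφ = +1.8762 rad,  Δλ = -1.4434 rad
q = Δφ/Δψ = 0.8380
d = R·√(Δφ² + q²Δλ²) = 6360·2.23234 = 14198 km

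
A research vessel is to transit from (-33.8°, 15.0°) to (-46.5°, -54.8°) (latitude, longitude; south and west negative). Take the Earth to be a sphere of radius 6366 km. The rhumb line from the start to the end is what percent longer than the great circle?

Great circle: σ = 0.9260 rad → d_gc = Rσ = 5894.9 km
Rhumb: Δφ = -0.2217, Δλ = -1.2182, Δψ = -0.2914, q = Δφ/Δψ = 0.7606 → d_rh = R√(Δφ²+q²Δλ²) = 6064.7 km
Excess = (6064.7 − 5894.9) / 5894.9 = 169.8 / 5894.9 = 2.88% ≈ 2.9%

2.9%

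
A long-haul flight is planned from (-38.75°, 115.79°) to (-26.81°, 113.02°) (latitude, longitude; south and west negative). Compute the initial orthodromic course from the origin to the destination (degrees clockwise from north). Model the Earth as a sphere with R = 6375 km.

N = sin Δλ·cos φ₂ = -0.0431;  D = cos φ₁ sin φ₂ − sin φ₁ cos φ₂ cos Δλ = +0.2062
initial course = atan2(N, D) = 348.19°

348.2°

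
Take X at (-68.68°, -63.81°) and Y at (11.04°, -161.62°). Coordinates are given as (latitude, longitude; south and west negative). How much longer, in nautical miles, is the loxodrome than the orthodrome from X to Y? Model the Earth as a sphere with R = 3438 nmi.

299 nmi

Great circle: cos σ = sin φ₁ sin φ₂ + cos φ₁ cos φ₂ cos Δλ,  σ = 1.7997 rad → d_gc = 6187.3 nmi
Rhumb line: Δψ = +1.8640, q = Δφ/Δψ = 0.7465, d_rh = R√(Δφ²+q²Δλ²) = 6486.5 nmi
Excess = 6486.5 − 6187.3 = 299.2 ≈ 299 nmi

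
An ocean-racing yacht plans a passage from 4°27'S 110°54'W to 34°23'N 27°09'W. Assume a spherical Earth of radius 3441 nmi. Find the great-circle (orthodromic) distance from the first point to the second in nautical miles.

5248 nmi

cos σ = sin φ₁ sin φ₂ + cos φ₁ cos φ₂ cos Δλ
      = sin(-4.45°)sin(34.38°) + cos(-4.45°)cos(34.38°)cos(83.75°) = 0.0458
σ = 87.377° → d = Rσ = 3441·1.52502 = 5248 nmi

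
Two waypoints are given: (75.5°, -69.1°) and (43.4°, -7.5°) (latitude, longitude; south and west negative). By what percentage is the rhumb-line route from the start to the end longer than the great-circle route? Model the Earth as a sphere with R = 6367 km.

Great circle: σ = 0.7201 rad → d_gc = Rσ = 4585.0 km
Rhumb: Δφ = -0.5603, Δλ = +1.0751, Δψ = -1.2195, q = Δφ/Δψ = 0.4594 → d_rh = R√(Δφ²+q²Δλ²) = 4755.5 km
Excess = (4755.5 − 4585.0) / 4585.0 = 170.5 / 4585.0 = 3.72% ≈ 3.7%

3.7%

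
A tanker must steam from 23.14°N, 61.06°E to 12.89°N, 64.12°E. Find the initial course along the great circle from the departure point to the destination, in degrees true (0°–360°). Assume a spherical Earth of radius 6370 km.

θ = atan2( sin Δλ·cos φ₂ ,  cos φ₁ sin φ₂ − sin φ₁ cos φ₂ cos Δλ )
  = atan2(+0.0520, -0.1774) = 163.65°

163.7°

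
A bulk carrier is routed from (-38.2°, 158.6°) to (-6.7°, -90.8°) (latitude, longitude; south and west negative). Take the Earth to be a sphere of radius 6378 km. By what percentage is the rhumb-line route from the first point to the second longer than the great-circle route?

Great circle: σ = 1.7747 rad → d_gc = Rσ = 11318.8 km
Rhumb: Δφ = +0.5498, Δλ = +1.9303, Δψ = +0.6052, q = Δφ/Δψ = 0.9084 → d_rh = R√(Δφ²+q²Δλ²) = 11720.7 km
Excess = (11720.7 − 11318.8) / 11318.8 = 401.9 / 11318.8 = 3.551% ≈ 3.6%

3.6%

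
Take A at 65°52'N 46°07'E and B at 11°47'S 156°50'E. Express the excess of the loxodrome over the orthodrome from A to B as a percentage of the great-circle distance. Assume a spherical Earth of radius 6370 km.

Great circle: σ = 1.9049 rad → d_gc = Rσ = 12134.4 km
Rhumb: Δφ = -1.3552, Δλ = +1.9324, Δψ = -1.7500, q = Δφ/Δψ = 0.7744 → d_rh = R√(Δφ²+q²Δλ²) = 12860.8 km
Excess = (12860.8 − 12134.4) / 12134.4 = 726.4 / 12134.4 = 5.99% ≈ 6.0%

6.0%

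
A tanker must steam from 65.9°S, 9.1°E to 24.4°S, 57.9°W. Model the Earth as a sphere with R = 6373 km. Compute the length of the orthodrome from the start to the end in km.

6508 km

Haversine: a = sin²(Δφ/2)+cos φ₁ cos φ₂ sin²(Δλ/2) = 0.23880;  σ = 2·atan2(√a,√(1−a))
σ = 58.507° → d = Rσ = 6373·1.02114 = 6508 km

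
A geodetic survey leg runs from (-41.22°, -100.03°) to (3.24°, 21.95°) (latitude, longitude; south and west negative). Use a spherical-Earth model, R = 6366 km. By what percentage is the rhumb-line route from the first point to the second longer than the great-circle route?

Great circle: σ = 2.0208 rad → d_gc = Rσ = 12864.5 km
Rhumb: Δφ = +0.7760, Δλ = +2.1290, Δψ = +0.8475, q = Δφ/Δψ = 0.9156 → d_rh = R√(Δφ²+q²Δλ²) = 13355.7 km
Excess = (13355.7 − 12864.5) / 12864.5 = 491.2 / 12864.5 = 3.82% ≈ 3.8%

3.8%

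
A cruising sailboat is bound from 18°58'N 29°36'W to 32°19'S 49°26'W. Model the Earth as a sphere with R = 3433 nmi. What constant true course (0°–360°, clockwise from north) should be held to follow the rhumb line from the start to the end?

Δψ = ln[tan(π/4+φ₂/2)/tan(π/4+φ₁/2)] = -0.9338
Δλ = -0.3462 rad (taken the short way round)
course = atan2(Δλ, Δψ) = 200.34°

200.3°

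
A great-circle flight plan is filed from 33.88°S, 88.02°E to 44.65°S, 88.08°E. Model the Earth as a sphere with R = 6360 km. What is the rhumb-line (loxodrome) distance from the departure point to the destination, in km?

Rhumb course C = atan2(Δλ, Δψ) with Δψ = ln[tan(π/4+φ₂/2)/tan(π/4+φ₁/2)] = -0.2436, Δλ = +0.0010 → C = 179.75°
d = R·|Δφ| / |cos C| = 6360·0.18797 / 0.99999 = 1196 km

1196 km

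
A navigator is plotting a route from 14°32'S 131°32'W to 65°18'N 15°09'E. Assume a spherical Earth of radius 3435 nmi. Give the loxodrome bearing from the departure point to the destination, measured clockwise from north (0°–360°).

Meridional parts: M(φ₁)=-0.2564, M(φ₂)=+1.5189 → ΔM = +1.7753;  Δλ = +2.5601 rad
tan C = Δλ / ΔM = +1.4420 → C = 55.26°

55.3°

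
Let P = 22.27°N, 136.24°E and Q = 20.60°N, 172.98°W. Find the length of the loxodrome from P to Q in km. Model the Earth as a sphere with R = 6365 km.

Δψ = ln[tan(π/4+φ₂/2)/tan(π/4+φ₁/2)] = -0.0313;  Δφ = -0.0291 rad,  Δλ = +0.8863 rad
q = Δφ/Δψ = 0.9308
d = R·√(Δφ² + q²Δλ²) = 6365·0.82545 = 5254 km

5254 km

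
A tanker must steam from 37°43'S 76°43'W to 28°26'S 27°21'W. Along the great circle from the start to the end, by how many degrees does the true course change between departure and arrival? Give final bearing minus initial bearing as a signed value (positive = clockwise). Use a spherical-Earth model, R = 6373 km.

Initial bearing θ₁ = atan2(sin Δλ cos φ₂, cos φ₁ sin φ₂ − sin φ₁ cos φ₂ cos Δλ) = 92.26°
Final bearing θ₂ = (initial bearing from the destination back to the start) + 180° = 64.01°
Δθ = θ₂ − θ₁ = -28.2°

-28.2°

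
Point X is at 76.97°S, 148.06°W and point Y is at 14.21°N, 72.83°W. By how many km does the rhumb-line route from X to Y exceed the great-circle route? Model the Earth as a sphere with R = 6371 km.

352 km

Great circle: cos σ = sin φ₁ sin φ₂ + cos φ₁ cos φ₂ cos Δλ,  σ = 1.7553 rad → d_gc = 11182.9 km
Rhumb line: Δψ = +2.4204, q = Δφ/Δψ = 0.6575, d_rh = R√(Δφ²+q²Δλ²) = 11534.5 km
Excess = 11534.5 − 11182.9 = 351.6 ≈ 352 km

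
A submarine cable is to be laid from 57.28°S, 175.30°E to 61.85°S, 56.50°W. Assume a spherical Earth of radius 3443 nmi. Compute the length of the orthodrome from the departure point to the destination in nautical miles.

3261 nmi

cos σ = sin φ₁ sin φ₂ + cos φ₁ cos φ₂ cos Δλ
      = sin(-57.28°)sin(-61.85°) + cos(-57.28°)cos(-61.85°)cos(128.20°) = 0.5841
σ = 54.260° → d = Rσ = 3443·0.94702 = 3261 nmi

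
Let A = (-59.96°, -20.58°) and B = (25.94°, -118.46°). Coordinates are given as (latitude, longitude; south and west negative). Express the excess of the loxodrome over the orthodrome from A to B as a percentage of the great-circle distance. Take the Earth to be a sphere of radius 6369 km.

Great circle: σ = 2.0268 rad → d_gc = Rσ = 12908.9 km
Rhumb: Δφ = +1.4992, Δλ = -1.7083, Δψ = +1.7846, q = Δφ/Δψ = 0.8401 → d_rh = R√(Δφ²+q²Δλ²) = 13218.4 km
Excess = (13218.4 − 12908.9) / 12908.9 = 309.5 / 12908.9 = 2.40% ≈ 2.4%

2.4%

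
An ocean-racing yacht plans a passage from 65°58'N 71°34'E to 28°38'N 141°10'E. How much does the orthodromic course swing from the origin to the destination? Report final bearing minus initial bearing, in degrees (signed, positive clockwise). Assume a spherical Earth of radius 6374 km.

At departure: θ₁ = atan2(sin Δλ cos φ₂, cos φ₁ sin φ₂ − sin φ₁ cos φ₂ cos Δλ) = 95.85°
At arrival: θ₂ = atan2(sin Δλ cos φ₁, −cos φ₂ sin φ₁ + sin φ₂ cos φ₁ cos Δλ) = 152.51°
Δθ = θ₂ − θ₁ = +56.7°

+56.7°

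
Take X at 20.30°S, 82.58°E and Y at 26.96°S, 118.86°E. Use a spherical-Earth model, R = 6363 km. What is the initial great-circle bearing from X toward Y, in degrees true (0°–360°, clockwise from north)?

108.4°

N = sin Δλ·cos φ₂ = +0.5274;  D = cos φ₁ sin φ₂ − sin φ₁ cos φ₂ cos Δλ = -0.1759
initial course = atan2(N, D) = 108.45°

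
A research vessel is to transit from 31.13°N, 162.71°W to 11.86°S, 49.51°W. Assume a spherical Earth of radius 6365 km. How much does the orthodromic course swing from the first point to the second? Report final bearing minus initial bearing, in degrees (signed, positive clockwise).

Initial bearing θ₁ = atan2(sin Δλ cos φ₂, cos φ₁ sin φ₂ − sin φ₁ cos φ₂ cos Δλ) = 88.51°
Final bearing θ₂ = (initial bearing from the destination back to the start) + 180° = 119.03°
Δθ = θ₂ − θ₁ = +30.5°

+30.5°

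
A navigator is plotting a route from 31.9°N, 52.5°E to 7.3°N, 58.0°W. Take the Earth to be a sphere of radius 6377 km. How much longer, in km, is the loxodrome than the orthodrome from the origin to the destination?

Great circle: cos σ = sin φ₁ sin φ₂ + cos φ₁ cos φ₂ cos Δλ,  σ = 1.8006 rad → d_gc = 11482.26 km
Rhumb line: Δψ = -0.4602, q = Δφ/Δψ = 0.9329, d_rh = R√(Δφ²+q²Δλ²) = 11795.83 km
Excess = 11795.83 − 11482.26 = 313.57 ≈ 314 km

314 km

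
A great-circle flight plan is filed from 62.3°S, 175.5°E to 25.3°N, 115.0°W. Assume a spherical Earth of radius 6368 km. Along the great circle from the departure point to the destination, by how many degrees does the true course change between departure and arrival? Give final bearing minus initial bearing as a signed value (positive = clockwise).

-33.9°

At departure: θ₁ = atan2(sin Δλ cos φ₂, cos φ₁ sin φ₂ − sin φ₁ cos φ₂ cos Δλ) = 60.51°
At arrival: θ₂ = atan2(sin Δλ cos φ₁, −cos φ₂ sin φ₁ + sin φ₂ cos φ₁ cos Δλ) = 26.59°
Δθ = θ₂ − θ₁ = -33.9°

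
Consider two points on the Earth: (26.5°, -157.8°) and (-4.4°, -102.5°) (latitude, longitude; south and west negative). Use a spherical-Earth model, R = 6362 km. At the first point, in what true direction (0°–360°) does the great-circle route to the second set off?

111.4°

θ = atan2( sin Δλ·cos φ₂ ,  cos φ₁ sin φ₂ − sin φ₁ cos φ₂ cos Δλ )
  = atan2(+0.8197, -0.3219) = 111.44°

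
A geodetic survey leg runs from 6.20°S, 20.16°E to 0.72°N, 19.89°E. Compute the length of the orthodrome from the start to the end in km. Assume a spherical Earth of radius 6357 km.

768 km

cos σ = sin φ₁ sin φ₂ + cos φ₁ cos φ₂ cos Δλ
      = sin(-6.20°)sin(0.72°) + cos(-6.20°)cos(0.72°)cos(-0.27°) = 0.9927
σ = 6.925° → d = Rσ = 6357·0.12087 = 768 km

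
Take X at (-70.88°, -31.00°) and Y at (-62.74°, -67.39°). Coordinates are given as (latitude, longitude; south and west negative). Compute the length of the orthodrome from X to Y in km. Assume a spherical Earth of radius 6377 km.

cos σ = sin φ₁ sin φ₂ + cos φ₁ cos φ₂ cos Δλ
      = sin(-70.88°)sin(-62.74°) + cos(-70.88°)cos(-62.74°)cos(-36.39°) = 0.9607
σ = 16.123° → d = Rσ = 6377·0.28139 = 1794 km

1794 km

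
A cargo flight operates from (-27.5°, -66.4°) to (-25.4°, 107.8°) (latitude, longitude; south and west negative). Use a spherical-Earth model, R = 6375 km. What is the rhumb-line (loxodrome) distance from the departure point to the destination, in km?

Δψ = ln[tan(π/4+φ₂/2)/tan(π/4+φ₁/2)] = +0.0409;  Δφ = +0.0367 rad,  Δλ = +3.0404 rad
q = Δφ/Δψ = 0.8952
d = R·√(Δφ² + q²Δλ²) = 6375·2.72213 = 17354 km

17354 km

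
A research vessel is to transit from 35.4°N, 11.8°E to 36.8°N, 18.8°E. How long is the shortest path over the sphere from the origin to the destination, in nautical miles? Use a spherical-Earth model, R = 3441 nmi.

350 nmi

cos σ = sin φ₁ sin φ₂ + cos φ₁ cos φ₂ cos Δλ
      = sin(35.40°)sin(36.80°) + cos(35.40°)cos(36.80°)cos(7.00°) = 0.9948
σ = 5.825° → d = Rσ = 3441·0.10167 = 350 nmi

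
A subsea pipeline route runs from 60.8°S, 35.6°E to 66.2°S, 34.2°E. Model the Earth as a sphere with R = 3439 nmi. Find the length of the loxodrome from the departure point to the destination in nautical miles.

326 nmi

Rhumb course C = atan2(Δλ, Δψ) with Δψ = ln[tan(π/4+φ₂/2)/tan(π/4+φ₁/2)] = -0.2119, Δλ = -0.0244 → C = 186.58°
d = R·|Δφ| / |cos C| = 3439·0.09425 / 0.99342 = 326 nmi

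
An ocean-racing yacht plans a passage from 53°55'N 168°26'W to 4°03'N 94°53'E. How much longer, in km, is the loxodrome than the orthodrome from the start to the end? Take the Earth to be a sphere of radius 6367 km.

Great circle: cos σ = sin φ₁ sin φ₂ + cos φ₁ cos φ₂ cos Δλ,  σ = 1.5821 rad → d_gc = 10073.2 km
Rhumb line: Δψ = -1.0510, q = Δφ/Δψ = 0.8281, d_rh = R√(Δφ²+q²Δλ²) = 10482.0 km
Excess = 10482.0 − 10073.2 = 408.8 ≈ 409 km

409 km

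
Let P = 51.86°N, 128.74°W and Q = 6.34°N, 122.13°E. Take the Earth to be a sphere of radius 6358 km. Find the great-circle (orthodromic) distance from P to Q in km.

10715 km

cos σ = sin φ₁ sin φ₂ + cos φ₁ cos φ₂ cos Δλ
      = sin(51.86°)sin(6.34°) + cos(51.86°)cos(6.34°)cos(-109.13°) = -0.1143
σ = 96.563° → d = Rσ = 6358·1.68535 = 10715 km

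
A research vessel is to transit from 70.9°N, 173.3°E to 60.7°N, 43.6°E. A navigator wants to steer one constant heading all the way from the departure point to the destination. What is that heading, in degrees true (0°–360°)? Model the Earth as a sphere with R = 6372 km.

Meridional parts: M(φ₁)=+1.7824, M(φ₂)=+1.3417 → ΔM = -0.4407;  Δλ = -2.2637 rad
tan C = Δλ / ΔM = +5.1365 → C = 258.98°

259.0°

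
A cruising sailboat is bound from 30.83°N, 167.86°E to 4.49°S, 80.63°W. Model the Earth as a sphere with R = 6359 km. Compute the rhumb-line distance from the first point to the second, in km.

Δψ = ln[tan(π/4+φ₂/2)/tan(π/4+φ₁/2)] = -0.6445;  Δφ = -0.6165 rad,  Δλ = +1.9462 rad
q = Δφ/Δψ = 0.9564
d = R·√(Δφ² + q²Δλ²) = 6359·1.96079 = 12469 km

12469 km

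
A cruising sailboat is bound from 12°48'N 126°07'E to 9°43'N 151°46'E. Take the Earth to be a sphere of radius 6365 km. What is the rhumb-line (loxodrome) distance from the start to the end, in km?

Rhumb course C = atan2(Δλ, Δψ) with Δψ = ln[tan(π/4+φ₂/2)/tan(π/4+φ₁/2)] = -0.0549, Δλ = +0.4477 → C = 96.99°
d = R·|Δφ| / |cos C| = 6365·0.05381 / 0.12167 = 2815 km

2815 km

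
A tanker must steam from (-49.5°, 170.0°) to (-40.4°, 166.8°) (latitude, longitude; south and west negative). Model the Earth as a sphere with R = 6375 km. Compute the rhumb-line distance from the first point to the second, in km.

1043 km

Rhumb course C = atan2(Δλ, Δψ) with Δψ = ln[tan(π/4+φ₂/2)/tan(π/4+φ₁/2)] = +0.2251, Δλ = -0.0559 → C = 346.07°
d = R·|Δφ| / |cos C| = 6375·0.15882 / 0.97058 = 1043 km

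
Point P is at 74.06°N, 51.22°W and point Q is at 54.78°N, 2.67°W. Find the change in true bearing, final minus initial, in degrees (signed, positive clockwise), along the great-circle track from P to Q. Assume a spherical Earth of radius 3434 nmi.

+44.8°

Initial bearing θ₁ = atan2(sin Δλ cos φ₂, cos φ₁ sin φ₂ − sin φ₁ cos φ₂ cos Δλ) = 108.27°
Final bearing θ₂ = (initial bearing from the destination back to the start) + 180° = 153.12°
Δθ = θ₂ − θ₁ = +44.8°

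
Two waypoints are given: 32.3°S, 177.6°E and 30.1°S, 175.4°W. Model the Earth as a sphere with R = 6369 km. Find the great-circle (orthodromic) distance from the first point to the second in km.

cos σ = sin φ₁ sin φ₂ + cos φ₁ cos φ₂ cos Δλ
      = sin(-32.30°)sin(-30.10°) + cos(-32.30°)cos(-30.10°)cos(7.00°) = 0.9938
σ = 6.377° → d = Rσ = 6369·0.11130 = 709 km

709 km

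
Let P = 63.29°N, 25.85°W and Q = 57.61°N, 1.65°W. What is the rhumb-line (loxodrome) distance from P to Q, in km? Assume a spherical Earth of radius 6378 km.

1468 km

Δψ = ln[tan(π/4+φ₂/2)/tan(π/4+φ₁/2)] = -0.2016;  Δφ = -0.0991 rad,  Δλ = +0.4224 rad
q = Δφ/Δψ = 0.4917
d = R·√(Δφ² + q²Δλ²) = 6378·0.23013 = 1468 km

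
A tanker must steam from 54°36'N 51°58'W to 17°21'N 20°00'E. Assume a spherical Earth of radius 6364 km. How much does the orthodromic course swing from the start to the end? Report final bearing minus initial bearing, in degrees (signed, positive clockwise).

Initial bearing θ₁ = atan2(sin Δλ cos φ₂, cos φ₁ sin φ₂ − sin φ₁ cos φ₂ cos Δλ) = 94.29°
Final bearing θ₂ = (initial bearing from the destination back to the start) + 180° = 142.76°
Δθ = θ₂ − θ₁ = +48.5°

+48.5°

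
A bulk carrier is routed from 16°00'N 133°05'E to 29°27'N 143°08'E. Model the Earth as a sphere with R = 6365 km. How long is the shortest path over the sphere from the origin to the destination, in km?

cos σ = sin φ₁ sin φ₂ + cos φ₁ cos φ₂ cos Δλ
      = sin(16.00°)sin(29.45°) + cos(16.00°)cos(29.45°)cos(10.05°) = 0.9597
σ = 16.315° → d = Rσ = 6365·0.28476 = 1812 km

1812 km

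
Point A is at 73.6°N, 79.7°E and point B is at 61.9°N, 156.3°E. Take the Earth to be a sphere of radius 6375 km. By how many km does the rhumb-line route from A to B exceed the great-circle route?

217 km

Great circle: cos σ = sin φ₁ sin φ₂ + cos φ₁ cos φ₂ cos Δλ,  σ = 0.5011 rad → d_gc = 3194.5 km
Rhumb line: Δψ = -0.5520, q = Δφ/Δψ = 0.3700, d_rh = R√(Δφ²+q²Δλ²) = 3411.3 km
Excess = 3411.3 − 3194.5 = 216.8 ≈ 217 km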